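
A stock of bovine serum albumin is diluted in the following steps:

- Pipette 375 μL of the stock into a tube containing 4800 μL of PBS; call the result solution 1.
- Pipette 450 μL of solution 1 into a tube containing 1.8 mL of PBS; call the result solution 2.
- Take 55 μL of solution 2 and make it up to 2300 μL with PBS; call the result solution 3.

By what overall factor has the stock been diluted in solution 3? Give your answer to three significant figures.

2.89 × 10^3

Step 1: 375 μL + 4800 μL = 5175 μL total → factor 5175/375 = 13.8
Step 2: 450 μL + 1.8 mL = 2250 μL total → factor 2250/450 = 5
Step 3: 55 μL brought to 2300 μL → factor 2300/55 = 41.818
Overall dilution factor = 13.8 × 5 × 41.818 = 2885.5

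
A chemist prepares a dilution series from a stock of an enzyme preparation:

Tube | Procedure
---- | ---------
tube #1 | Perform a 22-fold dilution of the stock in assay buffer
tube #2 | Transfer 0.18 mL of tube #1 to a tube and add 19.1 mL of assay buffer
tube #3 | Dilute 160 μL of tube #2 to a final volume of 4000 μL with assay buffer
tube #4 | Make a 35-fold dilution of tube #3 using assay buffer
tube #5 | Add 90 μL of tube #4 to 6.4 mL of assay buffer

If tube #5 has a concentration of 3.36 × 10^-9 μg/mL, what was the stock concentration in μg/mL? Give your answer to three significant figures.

0.500 μg/mL

Step 1: 22-fold → factor 22
Step 2: 0.18 mL + 19.1 mL = 19.28 mL total → factor 19.28/0.18 = 107.11
Step 3: 160 μL brought to 4000 μL → factor 4000/160 = 25
Step 4: 35-fold → factor 35
Step 5: 90 μL + 6.4 mL = 6490 μL total → factor 6490/90 = 72.111
Overall dilution factor = 22 × 107.11 × 25 × 35 × 72.111 = 1.4869 × 10^8
Stock = 3.36 × 10^-9 μg/mL × 1.4869 × 10^8 = 0.500 μg/mL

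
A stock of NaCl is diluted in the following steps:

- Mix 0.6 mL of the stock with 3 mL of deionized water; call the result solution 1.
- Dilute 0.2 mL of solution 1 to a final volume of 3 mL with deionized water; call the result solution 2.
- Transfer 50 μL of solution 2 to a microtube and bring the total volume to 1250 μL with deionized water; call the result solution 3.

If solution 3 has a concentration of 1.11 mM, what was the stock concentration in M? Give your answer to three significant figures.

Step 1: 0.6 mL + 3 mL = 3.6 mL total → factor 3.6/0.6 = 6
Step 2: 0.2 mL brought to 3 mL → factor 3/0.2 = 15
Step 3: 50 μL brought to 1250 μL → factor 1250/50 = 25
Overall dilution factor = 6 × 15 × 25 = 2250
Stock = 1.11 mM × 2250 = 2498 mM = 2.50 M

2.50 M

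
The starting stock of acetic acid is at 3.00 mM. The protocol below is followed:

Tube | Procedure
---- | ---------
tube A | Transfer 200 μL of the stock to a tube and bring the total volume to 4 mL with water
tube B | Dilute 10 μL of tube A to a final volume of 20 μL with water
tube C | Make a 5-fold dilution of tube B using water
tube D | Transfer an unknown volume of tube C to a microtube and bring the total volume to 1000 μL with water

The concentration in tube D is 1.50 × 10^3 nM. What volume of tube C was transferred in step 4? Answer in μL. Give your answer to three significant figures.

Step 1: 200 μL brought to 4 mL → factor 4000/200 = 20
Step 2: 10 μL brought to 20 μL → factor 20/10 = 2
Step 3: 5-fold → factor 5
Step 4: v brought to 1000 μL → factor = 1000 μL/v
Product of known-step factors = 200
Overall factor = 3.00 mM / (1.50 × 10^3 nM) = 2000
Step-4 factor = 2000 / 200 = 10
v = 1000 μL / 10 = 100 μL

100 μL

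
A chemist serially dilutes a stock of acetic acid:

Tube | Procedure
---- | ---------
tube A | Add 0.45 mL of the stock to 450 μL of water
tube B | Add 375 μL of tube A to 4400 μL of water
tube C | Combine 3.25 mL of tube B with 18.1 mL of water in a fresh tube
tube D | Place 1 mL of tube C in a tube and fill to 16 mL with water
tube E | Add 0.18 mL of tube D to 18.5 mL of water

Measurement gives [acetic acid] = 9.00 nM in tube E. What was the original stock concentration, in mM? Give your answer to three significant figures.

2.50 mM

Step 1: 0.45 mL + 450 μL = 0.9 mL total → factor 0.9/0.45 = 2
Step 2: 375 μL + 4400 μL = 4775 μL total → factor 4775/375 = 12.733
Step 3: 3.25 mL + 18.1 mL = 21.35 mL total → factor 21.35/3.25 = 6.5692
Step 4: 1 mL brought to 16 mL → factor 16/1 = 16
Step 5: 0.18 mL + 18.5 mL = 18.68 mL total → factor 18.68/0.18 = 103.78
Overall dilution factor = 2 × 12.733 × 6.5692 × 16 × 103.78 = 2.7779 × 10^5
Stock = 9.00 nM × 2.7779 × 10^5 = 2.500 × 10^6 nM = 2.50 mM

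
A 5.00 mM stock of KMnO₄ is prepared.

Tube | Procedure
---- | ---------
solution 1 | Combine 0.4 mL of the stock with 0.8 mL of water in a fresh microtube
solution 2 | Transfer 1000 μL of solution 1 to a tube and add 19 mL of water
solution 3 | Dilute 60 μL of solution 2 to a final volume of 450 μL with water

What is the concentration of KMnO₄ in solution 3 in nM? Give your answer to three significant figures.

1.11 × 10^4 nM

Step 1: 0.4 mL + 0.8 mL = 1.2 mL total → factor 1.2/0.4 = 3
Step 2: 1000 μL + 19 mL = 20000 μL total → factor 20000/1000 = 20
Step 3: 60 μL brought to 450 μL → factor 450/60 = 7.5
Overall dilution factor = 3 × 20 × 7.5 = 450
Final = 5.00 mM / 450 = 0.01111 mM = 1.11 × 10^4 nM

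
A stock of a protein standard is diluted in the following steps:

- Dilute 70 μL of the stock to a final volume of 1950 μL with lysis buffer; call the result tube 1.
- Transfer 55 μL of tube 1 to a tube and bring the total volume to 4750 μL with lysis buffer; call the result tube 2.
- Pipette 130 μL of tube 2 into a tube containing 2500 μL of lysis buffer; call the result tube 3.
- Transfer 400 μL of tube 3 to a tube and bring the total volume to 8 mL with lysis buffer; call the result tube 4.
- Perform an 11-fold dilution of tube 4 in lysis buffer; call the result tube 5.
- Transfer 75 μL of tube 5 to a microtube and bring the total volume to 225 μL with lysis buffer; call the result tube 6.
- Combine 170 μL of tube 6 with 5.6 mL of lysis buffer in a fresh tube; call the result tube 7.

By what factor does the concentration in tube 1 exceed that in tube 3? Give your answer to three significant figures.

1.75 × 10^3

Step 1: 70 μL brought to 1950 μL → factor 1950/70 = 27.857
Step 2: 55 μL brought to 4750 μL → factor 4750/55 = 86.364
Step 3: 130 μL + 2500 μL = 2630 μL total → factor 2630/130 = 20.231
Dilution factor to tube 1 = 27.857; to tube 3 = 48672
[tube 1]/[tube 3] = (factor to tube 3)/(factor to tube 1) = 48672/27.857 = 1.75 × 10^3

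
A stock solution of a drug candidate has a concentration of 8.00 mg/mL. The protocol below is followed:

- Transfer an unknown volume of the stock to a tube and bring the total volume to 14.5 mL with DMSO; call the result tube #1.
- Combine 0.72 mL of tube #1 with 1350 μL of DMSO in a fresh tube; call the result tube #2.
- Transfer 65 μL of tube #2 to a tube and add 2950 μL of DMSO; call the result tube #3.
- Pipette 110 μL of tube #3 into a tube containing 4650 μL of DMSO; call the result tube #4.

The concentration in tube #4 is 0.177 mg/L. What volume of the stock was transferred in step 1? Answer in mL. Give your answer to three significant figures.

Step 1: v brought to 14.5 mL → factor = 14.5 mL/v
Step 2: 0.72 mL + 1350 μL = 2.07 mL total → factor 2.07/0.72 = 2.875
Step 3: 65 μL + 2950 μL = 3015 μL total → factor 3015/65 = 46.385
Step 4: 110 μL + 4650 μL = 4760 μL total → factor 4760/110 = 43.273
Product of known-step factors = 5770.7
Overall factor = 8.00 mg/mL / (0.177 mg/L) = 45198
Step-1 factor = 45198 / 5770.7 = 7.8323
v = 14.5 mL / 7.8323 = 1.85 mL

1.85 mL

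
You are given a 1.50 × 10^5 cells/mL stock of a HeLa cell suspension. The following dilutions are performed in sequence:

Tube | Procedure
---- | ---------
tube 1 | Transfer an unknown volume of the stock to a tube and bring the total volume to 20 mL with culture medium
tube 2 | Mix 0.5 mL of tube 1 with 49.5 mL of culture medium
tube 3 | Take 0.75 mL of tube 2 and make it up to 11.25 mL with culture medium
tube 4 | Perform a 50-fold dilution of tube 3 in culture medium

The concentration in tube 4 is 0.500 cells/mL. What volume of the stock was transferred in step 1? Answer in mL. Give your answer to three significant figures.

5.00 mL

Step 1: v brought to 20 mL → factor = 20 mL/v
Step 2: 0.5 mL + 49.5 mL = 50 mL total → factor 50/0.5 = 100
Step 3: 0.75 mL brought to 11.25 mL → factor 11.25/0.75 = 15
Step 4: 50-fold → factor 50
Product of known-step factors = 75000
Overall factor = 1.50 × 10^5 cells/mL / (0.500 cells/mL) = 3 × 10^5
Step-1 factor = 3 × 10^5 / 75000 = 4
v = 20 mL / 4 = 5.00 mL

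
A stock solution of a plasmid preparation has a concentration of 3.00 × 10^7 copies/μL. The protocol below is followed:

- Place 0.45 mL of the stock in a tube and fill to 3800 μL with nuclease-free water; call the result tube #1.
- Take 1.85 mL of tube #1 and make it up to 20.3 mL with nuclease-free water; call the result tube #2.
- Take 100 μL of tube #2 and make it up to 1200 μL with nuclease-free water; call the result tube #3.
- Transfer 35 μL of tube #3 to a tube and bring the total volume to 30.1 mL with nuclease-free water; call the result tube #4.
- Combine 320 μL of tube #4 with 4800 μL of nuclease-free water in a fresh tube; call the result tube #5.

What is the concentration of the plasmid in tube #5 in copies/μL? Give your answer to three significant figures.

1.96 copies/μL

Step 1: 0.45 mL brought to 3800 μL → factor 3.8/0.45 = 8.4444
Step 2: 1.85 mL brought to 20.3 mL → factor 20.3/1.85 = 10.973
Step 3: 100 μL brought to 1200 μL → factor 1200/100 = 12
Step 4: 35 μL brought to 30.1 mL → factor 30100/35 = 860
Step 5: 320 μL + 4800 μL = 5120 μL total → factor 5120/320 = 16
Overall dilution factor = 8.4444 × 10.973 × 12 × 860 × 16 = 1.53 × 10^7
Final = 3.00 × 10^7 copies/μL / 1.53 × 10^7 = 1.96 copies/μL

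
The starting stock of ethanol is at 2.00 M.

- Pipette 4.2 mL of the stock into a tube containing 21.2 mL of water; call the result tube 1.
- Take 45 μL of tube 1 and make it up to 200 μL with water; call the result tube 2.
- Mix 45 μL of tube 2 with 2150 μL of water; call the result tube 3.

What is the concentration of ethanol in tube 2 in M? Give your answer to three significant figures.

0.0744 M

Step 1: 4.2 mL + 21.2 mL = 25.4 mL total → factor 25.4/4.2 = 6.0476
Step 2: 45 μL brought to 200 μL → factor 200/45 = 4.4444
Dilution factor through tube 2 = 6.0476 × 4.4444 = 26.878
[tube 2] = 2.00 M / 26.878 = 0.0744 M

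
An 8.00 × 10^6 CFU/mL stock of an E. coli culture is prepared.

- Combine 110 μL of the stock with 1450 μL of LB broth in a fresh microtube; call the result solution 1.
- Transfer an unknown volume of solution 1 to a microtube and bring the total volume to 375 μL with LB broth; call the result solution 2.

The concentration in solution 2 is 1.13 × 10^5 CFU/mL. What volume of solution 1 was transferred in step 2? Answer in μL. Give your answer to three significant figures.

75.1 μL

Step 1: 110 μL + 1450 μL = 1560 μL total → factor 1560/110 = 14.182
Step 2: v brought to 375 μL → factor = 375 μL/v
Product of known-step factors = 14.182
Overall factor = 8.00 × 10^6 CFU/mL / (1.13 × 10^5 CFU/mL) = 70.796
Step-2 factor = 70.796 / 14.182 = 4.9921
v = 375 μL / 4.9921 = 75.1 μL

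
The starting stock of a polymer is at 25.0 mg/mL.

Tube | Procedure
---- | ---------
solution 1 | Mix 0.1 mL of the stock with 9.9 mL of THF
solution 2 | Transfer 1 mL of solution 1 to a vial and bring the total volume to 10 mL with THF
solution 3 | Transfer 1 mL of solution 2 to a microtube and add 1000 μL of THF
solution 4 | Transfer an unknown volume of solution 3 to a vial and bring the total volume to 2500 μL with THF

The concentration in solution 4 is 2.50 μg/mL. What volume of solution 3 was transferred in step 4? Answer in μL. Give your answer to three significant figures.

Step 1: 0.1 mL + 9.9 mL = 10 mL total → factor 10/0.1 = 100
Step 2: 1 mL brought to 10 mL → factor 10/1 = 10
Step 3: 1 mL + 1000 μL = 2 mL total → factor 2/1 = 2
Step 4: v brought to 2500 μL → factor = 2500 μL/v
Product of known-step factors = 2000
Overall factor = 25.0 mg/mL / (2.50 μg/mL) = 10000
Step-4 factor = 10000 / 2000 = 5
v = 2500 μL / 5 = 500 μL

500 μL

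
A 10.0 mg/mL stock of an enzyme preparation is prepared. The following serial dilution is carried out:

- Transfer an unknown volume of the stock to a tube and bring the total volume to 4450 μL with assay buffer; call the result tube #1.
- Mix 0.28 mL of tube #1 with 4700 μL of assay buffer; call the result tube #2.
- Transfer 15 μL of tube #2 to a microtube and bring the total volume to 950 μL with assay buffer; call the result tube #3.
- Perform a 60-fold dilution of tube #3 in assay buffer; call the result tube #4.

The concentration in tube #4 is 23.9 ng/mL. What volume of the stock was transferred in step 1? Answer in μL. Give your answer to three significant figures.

719 μL

Step 1: v brought to 4450 μL → factor = 4450 μL/v
Step 2: 0.28 mL + 4700 μL = 4.98 mL total → factor 4.98/0.28 = 17.786
Step 3: 15 μL brought to 950 μL → factor 950/15 = 63.333
Step 4: 60-fold → factor 60
Product of known-step factors = 67586
Overall factor = 10.0 mg/mL / (23.9 ng/mL) = 4.1841 × 10^5
Step-1 factor = 4.1841 × 10^5 / 67586 = 6.1908
v = 4450 μL / 6.1908 = 719 μL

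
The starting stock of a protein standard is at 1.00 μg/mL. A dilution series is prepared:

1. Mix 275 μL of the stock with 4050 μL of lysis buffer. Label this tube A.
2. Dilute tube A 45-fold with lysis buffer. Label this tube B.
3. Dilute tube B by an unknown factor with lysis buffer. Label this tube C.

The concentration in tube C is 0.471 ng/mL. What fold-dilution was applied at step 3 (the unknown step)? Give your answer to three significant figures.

3.00-fold

Step 1: 275 μL + 4050 μL = 4325 μL total → factor 4325/275 = 15.727
Step 2: 45-fold → factor 45
Step 3: unknown factor x
Product of known-step factors = 707.73
Overall factor = 1.00 μg/mL / (0.471 ng/mL) = 2123.1
x = 2123.1 / 707.73 = 3.00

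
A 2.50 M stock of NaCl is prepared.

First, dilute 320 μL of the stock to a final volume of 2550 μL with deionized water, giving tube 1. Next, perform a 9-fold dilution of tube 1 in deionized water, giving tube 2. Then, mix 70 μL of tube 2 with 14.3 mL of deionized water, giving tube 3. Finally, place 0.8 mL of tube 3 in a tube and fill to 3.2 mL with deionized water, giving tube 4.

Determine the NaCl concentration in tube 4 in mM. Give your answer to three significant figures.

0.0425 mM

Step 1: 320 μL brought to 2550 μL → factor 2550/320 = 7.9688
Step 2: 9-fold → factor 9
Step 3: 70 μL + 14.3 mL = 14370 μL total → factor 14370/70 = 205.29
Step 4: 0.8 mL brought to 3.2 mL → factor 3.2/0.8 = 4
Overall dilution factor = 7.9688 × 9 × 205.29 × 4 = 58891
Final = 2.50 M / 58891 = 4.245 × 10^-5 M = 0.0425 mM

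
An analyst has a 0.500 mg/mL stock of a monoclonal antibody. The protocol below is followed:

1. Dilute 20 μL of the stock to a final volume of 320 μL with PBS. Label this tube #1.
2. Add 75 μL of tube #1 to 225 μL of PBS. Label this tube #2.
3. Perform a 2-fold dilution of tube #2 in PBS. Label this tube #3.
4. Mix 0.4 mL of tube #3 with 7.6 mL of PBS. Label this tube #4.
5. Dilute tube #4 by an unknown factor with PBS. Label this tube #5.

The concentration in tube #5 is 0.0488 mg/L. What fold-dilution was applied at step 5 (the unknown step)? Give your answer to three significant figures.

Step 1: 20 μL brought to 320 μL → factor 320/20 = 16
Step 2: 75 μL + 225 μL = 300 μL total → factor 300/75 = 4
Step 3: 2-fold → factor 2
Step 4: 0.4 mL + 7.6 mL = 8 mL total → factor 8/0.4 = 20
Step 5: unknown factor x
Product of known-step factors = 2560
Overall factor = 0.500 mg/mL / (0.0488 mg/L) = 10246
x = 10246 / 2560 = 4.00

4.00-fold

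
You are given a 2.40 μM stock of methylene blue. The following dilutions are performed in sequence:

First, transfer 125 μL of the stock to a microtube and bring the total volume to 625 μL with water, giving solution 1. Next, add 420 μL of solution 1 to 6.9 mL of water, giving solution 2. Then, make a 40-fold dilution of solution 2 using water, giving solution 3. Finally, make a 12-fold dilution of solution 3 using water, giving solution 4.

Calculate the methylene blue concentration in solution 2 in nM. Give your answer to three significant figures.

Step 1: 125 μL brought to 625 μL → factor 625/125 = 5
Step 2: 420 μL + 6.9 mL = 7320 μL total → factor 7320/420 = 17.429
Dilution factor through solution 2 = 5 × 17.429 = 87.143
[solution 2] = 2.40 μM / 87.143 = 0.02754 μM = 27.5 nM

27.5 nM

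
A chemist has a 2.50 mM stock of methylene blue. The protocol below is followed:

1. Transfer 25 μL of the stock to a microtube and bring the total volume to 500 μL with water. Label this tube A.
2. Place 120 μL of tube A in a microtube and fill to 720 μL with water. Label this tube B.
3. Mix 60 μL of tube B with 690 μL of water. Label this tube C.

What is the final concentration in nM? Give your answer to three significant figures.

Step 1: 25 μL brought to 500 μL → factor 500/25 = 20
Step 2: 120 μL brought to 720 μL → factor 720/120 = 6
Step 3: 60 μL + 690 μL = 750 μL total → factor 750/60 = 12.5
Overall dilution factor = 20 × 6 × 12.5 = 1500
Final = 2.50 mM / 1500 = 0.001667 mM = 1.67 × 10^3 nM

1.67 × 10^3 nM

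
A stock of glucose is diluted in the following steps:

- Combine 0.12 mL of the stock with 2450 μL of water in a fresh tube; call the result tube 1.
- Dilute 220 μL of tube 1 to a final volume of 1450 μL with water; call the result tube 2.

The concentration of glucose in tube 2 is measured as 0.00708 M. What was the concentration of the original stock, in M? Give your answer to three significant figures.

Step 1: 0.12 mL + 2450 μL = 2.57 mL total → factor 2.57/0.12 = 21.417
Step 2: 220 μL brought to 1450 μL → factor 1450/220 = 6.5909
Overall dilution factor = 21.417 × 6.5909 = 141.16
Stock = 0.00708 M × 141.16 = 0.999 M

0.999 M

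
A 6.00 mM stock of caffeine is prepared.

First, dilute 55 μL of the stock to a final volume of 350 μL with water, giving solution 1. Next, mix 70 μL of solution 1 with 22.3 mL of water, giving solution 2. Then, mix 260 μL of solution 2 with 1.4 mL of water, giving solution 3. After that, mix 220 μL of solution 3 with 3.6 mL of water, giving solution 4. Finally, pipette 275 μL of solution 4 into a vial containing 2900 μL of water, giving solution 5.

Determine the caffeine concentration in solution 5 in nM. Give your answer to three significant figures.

2.31 nM

Step 1: 55 μL brought to 350 μL → factor 350/55 = 6.3636
Step 2: 70 μL + 22.3 mL = 22370 μL total → factor 22370/70 = 319.57
Step 3: 260 μL + 1.4 mL = 1660 μL total → factor 1660/260 = 6.3846
Step 4: 220 μL + 3.6 mL = 3820 μL total → factor 3820/220 = 17.364
Step 5: 275 μL + 2900 μL = 3175 μL total → factor 3175/275 = 11.545
Overall dilution factor = 6.3636 × 319.57 × 6.3846 × 17.364 × 11.545 = 2.6029 × 10^6
Final = 6.00 mM / 2.6029 × 10^6 = 2.305 × 10^-6 mM = 2.31 nM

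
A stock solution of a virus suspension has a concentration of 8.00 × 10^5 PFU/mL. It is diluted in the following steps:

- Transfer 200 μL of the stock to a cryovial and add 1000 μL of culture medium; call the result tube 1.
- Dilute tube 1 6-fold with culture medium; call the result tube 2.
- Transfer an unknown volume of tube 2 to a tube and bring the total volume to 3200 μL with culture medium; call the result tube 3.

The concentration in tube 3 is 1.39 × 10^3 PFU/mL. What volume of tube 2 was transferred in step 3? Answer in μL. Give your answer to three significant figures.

200 μL

Step 1: 200 μL + 1000 μL = 1200 μL total → factor 1200/200 = 6
Step 2: 6-fold → factor 6
Step 3: v brought to 3200 μL → factor = 3200 μL/v
Product of known-step factors = 36
Overall factor = 8.00 × 10^5 PFU/mL / (1.39 × 10^3 PFU/mL) = 575.54
Step-3 factor = 575.54 / 36 = 15.987
v = 3200 μL / 15.987 = 200 μL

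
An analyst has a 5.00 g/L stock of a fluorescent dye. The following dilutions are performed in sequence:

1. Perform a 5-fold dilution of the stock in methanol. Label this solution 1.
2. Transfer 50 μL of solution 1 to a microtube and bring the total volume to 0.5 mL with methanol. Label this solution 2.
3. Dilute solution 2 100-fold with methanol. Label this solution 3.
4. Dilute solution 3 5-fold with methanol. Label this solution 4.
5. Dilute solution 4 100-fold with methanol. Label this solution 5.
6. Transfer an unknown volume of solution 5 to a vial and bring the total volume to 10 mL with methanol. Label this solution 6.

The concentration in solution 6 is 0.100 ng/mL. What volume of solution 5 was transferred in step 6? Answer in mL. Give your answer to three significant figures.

0.500 mL

Step 1: 5-fold → factor 5
Step 2: 50 μL brought to 0.5 mL → factor 500/50 = 10
Step 3: 100-fold → factor 100
Step 4: 5-fold → factor 5
Step 5: 100-fold → factor 100
Step 6: v brought to 10 mL → factor = 10 mL/v
Product of known-step factors = 2.5 × 10^6
Overall factor = 5.00 g/L / (0.100 ng/mL) = 5 × 10^7
Step-6 factor = 5 × 10^7 / 2.5 × 10^6 = 20
v = 10 mL / 20 = 0.500 mL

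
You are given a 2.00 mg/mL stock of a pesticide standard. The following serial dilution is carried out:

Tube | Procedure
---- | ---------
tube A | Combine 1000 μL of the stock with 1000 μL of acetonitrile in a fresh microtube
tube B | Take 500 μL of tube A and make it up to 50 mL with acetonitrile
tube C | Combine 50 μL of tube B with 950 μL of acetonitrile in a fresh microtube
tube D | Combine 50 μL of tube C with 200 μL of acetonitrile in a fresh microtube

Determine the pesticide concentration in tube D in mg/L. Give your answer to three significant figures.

Step 1: 1000 μL + 1000 μL = 2000 μL total → factor 2000/1000 = 2
Step 2: 500 μL brought to 50 mL → factor 50000/500 = 100
Step 3: 50 μL + 950 μL = 1000 μL total → factor 1000/50 = 20
Step 4: 50 μL + 200 μL = 250 μL total → factor 250/50 = 5
Overall dilution factor = 2 × 100 × 20 × 5 = 20000
Final = 2.00 mg/mL / 20000 = 0.0001000 mg/mL = 0.100 mg/L

0.100 mg/L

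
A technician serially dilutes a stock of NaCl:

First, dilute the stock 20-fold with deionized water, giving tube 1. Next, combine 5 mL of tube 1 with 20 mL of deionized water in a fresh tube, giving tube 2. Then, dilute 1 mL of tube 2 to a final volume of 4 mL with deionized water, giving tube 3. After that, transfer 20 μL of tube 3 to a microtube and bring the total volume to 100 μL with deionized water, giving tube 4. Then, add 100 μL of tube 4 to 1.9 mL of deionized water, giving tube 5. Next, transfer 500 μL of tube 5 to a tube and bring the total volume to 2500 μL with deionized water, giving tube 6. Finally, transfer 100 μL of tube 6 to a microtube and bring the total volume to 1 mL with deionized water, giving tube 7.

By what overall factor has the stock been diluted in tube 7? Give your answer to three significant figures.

2.00 × 10^6

Step 1: 20-fold → factor 20
Step 2: 5 mL + 20 mL = 25 mL total → factor 25/5 = 5
Step 3: 1 mL brought to 4 mL → factor 4/1 = 4
Step 4: 20 μL brought to 100 μL → factor 100/20 = 5
Step 5: 100 μL + 1.9 mL = 2000 μL total → factor 2000/100 = 20
Step 6: 500 μL brought to 2500 μL → factor 2500/500 = 5
Step 7: 100 μL brought to 1 mL → factor 1000/100 = 10
Overall dilution factor = 20 × 5 × 4 × 5 × 20 × 5 × 10 = 2 × 10^6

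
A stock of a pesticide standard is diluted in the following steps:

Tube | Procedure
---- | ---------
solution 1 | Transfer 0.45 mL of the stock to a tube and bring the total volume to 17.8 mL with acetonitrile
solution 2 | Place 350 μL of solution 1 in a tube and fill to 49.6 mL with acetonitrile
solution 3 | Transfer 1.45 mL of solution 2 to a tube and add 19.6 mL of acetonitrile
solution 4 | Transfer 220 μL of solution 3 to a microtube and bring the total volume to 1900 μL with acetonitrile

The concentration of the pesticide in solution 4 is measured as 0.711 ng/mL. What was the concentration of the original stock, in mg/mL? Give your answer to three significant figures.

0.500 mg/mL

Step 1: 0.45 mL brought to 17.8 mL → factor 17.8/0.45 = 39.556
Step 2: 350 μL brought to 49.6 mL → factor 49600/350 = 141.71
Step 3: 1.45 mL + 19.6 mL = 21.05 mL total → factor 21.05/1.45 = 14.517
Step 4: 220 μL brought to 1900 μL → factor 1900/220 = 8.6364
Overall dilution factor = 39.556 × 141.71 × 14.517 × 8.6364 = 7.0281 × 10^5
Stock = 0.711 ng/mL × 7.0281 × 10^5 = 4.997 × 10^5 ng/mL = 0.500 mg/mL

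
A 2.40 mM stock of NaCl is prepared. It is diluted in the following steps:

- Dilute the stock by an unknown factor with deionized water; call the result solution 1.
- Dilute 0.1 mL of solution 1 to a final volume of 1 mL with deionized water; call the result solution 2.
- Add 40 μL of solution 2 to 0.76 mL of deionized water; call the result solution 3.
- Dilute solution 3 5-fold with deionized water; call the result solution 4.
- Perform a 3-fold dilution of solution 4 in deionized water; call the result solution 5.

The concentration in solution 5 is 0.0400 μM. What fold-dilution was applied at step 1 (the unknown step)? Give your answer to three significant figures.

20.0-fold

Step 1: unknown factor x
Step 2: 0.1 mL brought to 1 mL → factor 1/0.1 = 10
Step 3: 40 μL + 0.76 mL = 800 μL total → factor 800/40 = 20
Step 4: 5-fold → factor 5
Step 5: 3-fold → factor 3
Product of known-step factors = 3000
Overall factor = 2.40 mM / (0.0400 μM) = 60000
x = 60000 / 3000 = 20.0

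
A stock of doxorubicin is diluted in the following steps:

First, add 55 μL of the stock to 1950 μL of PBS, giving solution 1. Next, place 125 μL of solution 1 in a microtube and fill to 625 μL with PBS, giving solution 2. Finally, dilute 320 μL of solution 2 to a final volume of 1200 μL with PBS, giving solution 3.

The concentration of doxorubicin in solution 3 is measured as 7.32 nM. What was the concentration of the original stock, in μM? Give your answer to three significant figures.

5.00 μM

Step 1: 55 μL + 1950 μL = 2005 μL total → factor 2005/55 = 36.455
Step 2: 125 μL brought to 625 μL → factor 625/125 = 5
Step 3: 320 μL brought to 1200 μL → factor 1200/320 = 3.75
Overall dilution factor = 36.455 × 5 × 3.75 = 683.52
Stock = 7.32 nM × 683.52 = 5003 nM = 5.00 μM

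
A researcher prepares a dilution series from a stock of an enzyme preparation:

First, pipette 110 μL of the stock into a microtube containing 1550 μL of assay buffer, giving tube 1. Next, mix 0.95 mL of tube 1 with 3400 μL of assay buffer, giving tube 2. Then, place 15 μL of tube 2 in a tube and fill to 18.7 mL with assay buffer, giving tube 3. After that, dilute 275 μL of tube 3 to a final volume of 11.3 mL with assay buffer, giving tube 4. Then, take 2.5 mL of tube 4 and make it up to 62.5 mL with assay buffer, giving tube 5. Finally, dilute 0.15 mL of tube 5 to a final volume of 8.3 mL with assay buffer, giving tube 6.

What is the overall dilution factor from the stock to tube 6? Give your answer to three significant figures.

Step 1: 110 μL + 1550 μL = 1660 μL total → factor 1660/110 = 15.091
Step 2: 0.95 mL + 3400 μL = 4.35 mL total → factor 4.35/0.95 = 4.5789
Step 3: 15 μL brought to 18.7 mL → factor 18700/15 = 1246.7
Step 4: 275 μL brought to 11.3 mL → factor 11300/275 = 41.091
Step 5: 2.5 mL brought to 62.5 mL → factor 62.5/2.5 = 25
Step 6: 0.15 mL brought to 8.3 mL → factor 8.3/0.15 = 55.333
Overall dilution factor = 15.091 × 4.5789 × 1246.7 × 41.091 × 25 × 55.333 = 4.8967 × 10^9

4.90 × 10^9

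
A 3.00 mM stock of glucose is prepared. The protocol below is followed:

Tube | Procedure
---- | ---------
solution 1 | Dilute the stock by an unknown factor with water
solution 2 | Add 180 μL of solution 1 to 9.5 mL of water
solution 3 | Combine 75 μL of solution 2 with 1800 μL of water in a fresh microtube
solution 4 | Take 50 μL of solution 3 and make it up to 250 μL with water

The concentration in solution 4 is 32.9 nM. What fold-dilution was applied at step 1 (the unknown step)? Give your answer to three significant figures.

Step 1: unknown factor x
Step 2: 180 μL + 9.5 mL = 9680 μL total → factor 9680/180 = 53.778
Step 3: 75 μL + 1800 μL = 1875 μL total → factor 1875/75 = 25
Step 4: 50 μL brought to 250 μL → factor 250/50 = 5
Product of known-step factors = 6722.2
Overall factor = 3.00 mM / (32.9 nM) = 91185
x = 91185 / 6722.2 = 13.6

13.6-fold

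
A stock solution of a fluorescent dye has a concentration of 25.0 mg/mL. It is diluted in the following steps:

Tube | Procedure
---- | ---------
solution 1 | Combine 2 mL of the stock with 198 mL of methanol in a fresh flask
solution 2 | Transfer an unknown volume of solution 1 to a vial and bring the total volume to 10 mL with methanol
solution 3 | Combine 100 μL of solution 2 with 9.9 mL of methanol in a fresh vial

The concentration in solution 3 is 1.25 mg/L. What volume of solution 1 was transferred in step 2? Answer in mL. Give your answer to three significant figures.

5.00 mL

Step 1: 2 mL + 198 mL = 200 mL total → factor 200/2 = 100
Step 2: v brought to 10 mL → factor = 10 mL/v
Step 3: 100 μL + 9.9 mL = 10000 μL total → factor 10000/100 = 100
Product of known-step factors = 10000
Overall factor = 25.0 mg/mL / (1.25 mg/L) = 20000
Step-2 factor = 20000 / 10000 = 2
v = 10 mL / 2 = 5.00 mL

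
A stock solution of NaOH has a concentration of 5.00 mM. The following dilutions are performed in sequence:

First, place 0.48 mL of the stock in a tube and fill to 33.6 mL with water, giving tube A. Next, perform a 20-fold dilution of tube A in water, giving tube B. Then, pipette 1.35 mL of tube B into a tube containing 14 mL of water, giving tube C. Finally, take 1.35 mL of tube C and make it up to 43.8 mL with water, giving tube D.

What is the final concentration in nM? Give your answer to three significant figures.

9.68 nM

Step 1: 0.48 mL brought to 33.6 mL → factor 33.6/0.48 = 70
Step 2: 20-fold → factor 20
Step 3: 1.35 mL + 14 mL = 15.35 mL total → factor 15.35/1.35 = 11.37
Step 4: 1.35 mL brought to 43.8 mL → factor 43.8/1.35 = 32.444
Overall dilution factor = 70 × 20 × 11.37 × 32.444 = 5.1647 × 10^5
Final = 5.00 mM / 5.1647 × 10^5 = 9.681 × 10^-6 mM = 9.68 nM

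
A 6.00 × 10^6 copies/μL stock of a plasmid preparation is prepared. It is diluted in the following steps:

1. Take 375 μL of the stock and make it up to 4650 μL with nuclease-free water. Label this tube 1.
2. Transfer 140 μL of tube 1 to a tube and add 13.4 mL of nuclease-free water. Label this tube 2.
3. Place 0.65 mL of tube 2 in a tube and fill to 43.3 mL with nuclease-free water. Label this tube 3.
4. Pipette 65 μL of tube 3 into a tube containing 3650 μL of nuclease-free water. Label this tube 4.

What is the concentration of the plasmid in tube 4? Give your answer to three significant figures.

1.31 copies/μL

Step 1: 375 μL brought to 4650 μL → factor 4650/375 = 12.4
Step 2: 140 μL + 13.4 mL = 13540 μL total → factor 13540/140 = 96.714
Step 3: 0.65 mL brought to 43.3 mL → factor 43.3/0.65 = 66.615
Step 4: 65 μL + 3650 μL = 3715 μL total → factor 3715/65 = 57.154
Overall dilution factor = 12.4 × 96.714 × 66.615 × 57.154 = 4.566 × 10^6
Final = 6.00 × 10^6 copies/μL / 4.566 × 10^6 = 1.31 copies/μL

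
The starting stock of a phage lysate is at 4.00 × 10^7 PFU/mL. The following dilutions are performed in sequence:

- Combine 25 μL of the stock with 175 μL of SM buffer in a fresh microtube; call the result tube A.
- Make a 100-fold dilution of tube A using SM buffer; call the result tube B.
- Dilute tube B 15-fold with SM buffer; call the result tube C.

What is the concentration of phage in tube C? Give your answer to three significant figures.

Step 1: 25 μL + 175 μL = 200 μL total → factor 200/25 = 8
Step 2: 100-fold → factor 100
Step 3: 15-fold → factor 15
Overall dilution factor = 8 × 100 × 15 = 12000
Final = 4.00 × 10^7 PFU/mL / 12000 = 3.33 × 10^3 PFU/mL

3.33 × 10^3 PFU/mL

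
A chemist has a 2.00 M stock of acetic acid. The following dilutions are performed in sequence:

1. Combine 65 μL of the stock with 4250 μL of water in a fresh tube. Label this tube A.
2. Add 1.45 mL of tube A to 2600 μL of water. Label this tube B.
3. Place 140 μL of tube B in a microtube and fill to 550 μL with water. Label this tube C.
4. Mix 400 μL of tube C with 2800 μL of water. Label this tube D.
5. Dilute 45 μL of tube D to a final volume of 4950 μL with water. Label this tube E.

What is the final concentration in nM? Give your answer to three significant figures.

3.12 × 10^3 nM

Step 1: 65 μL + 4250 μL = 4315 μL total → factor 4315/65 = 66.385
Step 2: 1.45 mL + 2600 μL = 4.05 mL total → factor 4.05/1.45 = 2.7931
Step 3: 140 μL brought to 550 μL → factor 550/140 = 3.9286
Step 4: 400 μL + 2800 μL = 3200 μL total → factor 3200/400 = 8
Step 5: 45 μL brought to 4950 μL → factor 4950/45 = 110
Overall dilution factor = 66.385 × 2.7931 × 3.9286 × 8 × 110 = 6.4102 × 10^5
Final = 2.00 M / 6.4102 × 10^5 = 3.120 × 10^-6 M = 3.12 × 10^3 nM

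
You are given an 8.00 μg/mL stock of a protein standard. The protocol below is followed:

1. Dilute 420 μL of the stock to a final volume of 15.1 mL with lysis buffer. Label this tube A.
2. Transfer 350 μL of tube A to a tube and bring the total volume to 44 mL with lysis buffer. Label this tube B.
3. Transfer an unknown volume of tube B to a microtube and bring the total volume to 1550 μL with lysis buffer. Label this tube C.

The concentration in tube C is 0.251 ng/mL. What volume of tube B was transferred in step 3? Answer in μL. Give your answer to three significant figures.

220 μL

Step 1: 420 μL brought to 15.1 mL → factor 15100/420 = 35.952
Step 2: 350 μL brought to 44 mL → factor 44000/350 = 125.71
Step 3: v brought to 1550 μL → factor = 1550 μL/v
Product of known-step factors = 4519.7
Overall factor = 8.00 μg/mL / (0.251 ng/mL) = 31873
Step-3 factor = 31873 / 4519.7 = 7.0519
v = 1550 μL / 7.0519 = 220 μL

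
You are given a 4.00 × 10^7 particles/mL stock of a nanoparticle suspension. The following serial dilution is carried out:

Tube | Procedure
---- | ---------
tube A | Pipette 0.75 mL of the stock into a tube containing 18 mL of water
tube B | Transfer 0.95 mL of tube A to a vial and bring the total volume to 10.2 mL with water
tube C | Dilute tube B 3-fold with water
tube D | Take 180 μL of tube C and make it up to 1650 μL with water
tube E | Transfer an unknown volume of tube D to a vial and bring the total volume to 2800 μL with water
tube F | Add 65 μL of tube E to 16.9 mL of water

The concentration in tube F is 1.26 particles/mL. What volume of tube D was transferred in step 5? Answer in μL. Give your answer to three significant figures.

Step 1: 0.75 mL + 18 mL = 18.75 mL total → factor 18.75/0.75 = 25
Step 2: 0.95 mL brought to 10.2 mL → factor 10.2/0.95 = 10.737
Step 3: 3-fold → factor 3
Step 4: 180 μL brought to 1650 μL → factor 1650/180 = 9.1667
Step 5: v brought to 2800 μL → factor = 2800 μL/v
Step 6: 65 μL + 16.9 mL = 16965 μL total → factor 16965/65 = 261
Product of known-step factors = 1.9266 × 10^6
Overall factor = 4.00 × 10^7 particles/mL / (1.26 particles/mL) = 3.1746 × 10^7
Step-5 factor = 3.1746 × 10^7 / 1.9266 × 10^6 = 16.478
v = 2800 μL / 16.478 = 170 μL

170 μL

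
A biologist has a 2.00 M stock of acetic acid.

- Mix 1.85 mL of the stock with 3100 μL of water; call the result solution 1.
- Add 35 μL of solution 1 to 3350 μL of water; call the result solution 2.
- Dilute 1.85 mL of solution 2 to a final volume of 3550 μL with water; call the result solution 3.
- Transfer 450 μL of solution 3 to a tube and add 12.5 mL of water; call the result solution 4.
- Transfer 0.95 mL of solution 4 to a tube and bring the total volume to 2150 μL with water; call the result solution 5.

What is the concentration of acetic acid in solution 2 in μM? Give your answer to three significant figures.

7.73 × 10^3 μM

Step 1: 1.85 mL + 3100 μL = 4.95 mL total → factor 4.95/1.85 = 2.6757
Step 2: 35 μL + 3350 μL = 3385 μL total → factor 3385/35 = 96.714
Dilution factor through solution 2 = 2.6757 × 96.714 = 258.78
[solution 2] = 2.00 M / 258.78 = 0.007729 M = 7.73 × 10^3 μM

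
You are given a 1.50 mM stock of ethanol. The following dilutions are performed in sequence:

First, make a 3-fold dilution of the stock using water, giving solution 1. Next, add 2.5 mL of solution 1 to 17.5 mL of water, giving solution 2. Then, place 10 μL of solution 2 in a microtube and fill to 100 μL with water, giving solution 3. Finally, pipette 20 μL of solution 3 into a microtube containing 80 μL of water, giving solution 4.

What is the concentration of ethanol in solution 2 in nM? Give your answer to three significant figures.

6.25 × 10^4 nM

Step 1: 3-fold → factor 3
Step 2: 2.5 mL + 17.5 mL = 20 mL total → factor 20/2.5 = 8
Dilution factor through solution 2 = 3 × 8 = 24
[solution 2] = 1.50 mM / 24 = 0.06250 mM = 6.25 × 10^4 nM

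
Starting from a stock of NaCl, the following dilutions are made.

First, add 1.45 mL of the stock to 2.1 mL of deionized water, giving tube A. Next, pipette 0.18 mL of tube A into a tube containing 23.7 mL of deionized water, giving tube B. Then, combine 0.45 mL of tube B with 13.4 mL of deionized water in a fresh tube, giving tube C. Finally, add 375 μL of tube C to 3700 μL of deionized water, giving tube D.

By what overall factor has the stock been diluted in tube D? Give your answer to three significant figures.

Step 1: 1.45 mL + 2.1 mL = 3.55 mL total → factor 3.55/1.45 = 2.4483
Step 2: 0.18 mL + 23.7 mL = 23.88 mL total → factor 23.88/0.18 = 132.67
Step 3: 0.45 mL + 13.4 mL = 13.85 mL total → factor 13.85/0.45 = 30.778
Step 4: 375 μL + 3700 μL = 4075 μL total → factor 4075/375 = 10.867
Overall dilution factor = 2.4483 × 132.67 × 30.778 × 10.867 = 1.0863 × 10^5

1.09 × 10^5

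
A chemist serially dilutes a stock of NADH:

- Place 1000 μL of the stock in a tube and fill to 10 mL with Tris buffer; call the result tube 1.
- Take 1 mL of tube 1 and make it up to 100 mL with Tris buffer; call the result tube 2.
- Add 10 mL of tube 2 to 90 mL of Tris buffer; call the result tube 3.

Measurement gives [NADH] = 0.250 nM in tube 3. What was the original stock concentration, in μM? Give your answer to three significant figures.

Step 1: 1000 μL brought to 10 mL → factor 10000/1000 = 10
Step 2: 1 mL brought to 100 mL → factor 100/1 = 100
Step 3: 10 mL + 90 mL = 100 mL total → factor 100/10 = 10
Overall dilution factor = 10 × 100 × 10 = 10000
Stock = 0.250 nM × 10000 = 2500 nM = 2.50 μM

2.50 μM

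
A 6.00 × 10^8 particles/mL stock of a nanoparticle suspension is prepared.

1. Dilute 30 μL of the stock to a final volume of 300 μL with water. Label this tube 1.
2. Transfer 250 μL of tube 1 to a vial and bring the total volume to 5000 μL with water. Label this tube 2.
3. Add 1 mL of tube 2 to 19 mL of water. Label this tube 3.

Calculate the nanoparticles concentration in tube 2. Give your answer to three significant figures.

3.00 × 10^6 particles/mL

Step 1: 30 μL brought to 300 μL → factor 300/30 = 10
Step 2: 250 μL brought to 5000 μL → factor 5000/250 = 20
Dilution factor through tube 2 = 10 × 20 = 200
[tube 2] = 6.00 × 10^8 particles/mL / 200 = 3.00 × 10^6 particles/mL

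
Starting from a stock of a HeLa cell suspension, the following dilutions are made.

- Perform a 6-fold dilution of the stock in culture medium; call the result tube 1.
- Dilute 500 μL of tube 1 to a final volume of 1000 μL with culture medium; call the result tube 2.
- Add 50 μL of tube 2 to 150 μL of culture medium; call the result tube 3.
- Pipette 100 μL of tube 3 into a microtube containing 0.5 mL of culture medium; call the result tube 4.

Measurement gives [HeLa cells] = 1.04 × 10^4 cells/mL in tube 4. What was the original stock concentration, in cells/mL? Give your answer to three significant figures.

Step 1: 6-fold → factor 6
Step 2: 500 μL brought to 1000 μL → factor 1000/500 = 2
Step 3: 50 μL + 150 μL = 200 μL total → factor 200/50 = 4
Step 4: 100 μL + 0.5 mL = 600 μL total → factor 600/100 = 6
Overall dilution factor = 6 × 2 × 4 × 6 = 288
Stock = 1.04 × 10^4 cells/mL × 288 = 3.00 × 10^6 cells/mL

3.00 × 10^6 cells/mL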